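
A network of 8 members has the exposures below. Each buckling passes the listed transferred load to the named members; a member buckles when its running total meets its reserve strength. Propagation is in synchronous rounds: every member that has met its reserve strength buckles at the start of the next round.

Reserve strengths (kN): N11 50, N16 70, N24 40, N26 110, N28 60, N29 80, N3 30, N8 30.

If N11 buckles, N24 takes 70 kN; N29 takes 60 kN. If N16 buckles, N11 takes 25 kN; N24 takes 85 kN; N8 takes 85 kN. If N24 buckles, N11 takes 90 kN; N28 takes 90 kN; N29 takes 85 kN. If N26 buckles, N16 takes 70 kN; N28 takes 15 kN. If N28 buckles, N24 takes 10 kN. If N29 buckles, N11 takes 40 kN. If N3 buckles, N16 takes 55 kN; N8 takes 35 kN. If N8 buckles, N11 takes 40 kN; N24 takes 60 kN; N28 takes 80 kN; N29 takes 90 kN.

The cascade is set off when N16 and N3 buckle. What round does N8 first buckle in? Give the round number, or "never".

Round 1 — N16, N3 buckle (initial).
  N11: +25 → 25 < 50
  N24: +85 → 85 ≥ 40
  N8: +85+35 → 120 ≥ 30
Round 2 — N24, N8 buckle.
  N11: +90+40 → 155 ≥ 50
  N28: +90+80 → 170 ≥ 60
  N29: +85+90 → 175 ≥ 80
Round 3 — N11, N28, N29 buckle.
No further bucklings.

2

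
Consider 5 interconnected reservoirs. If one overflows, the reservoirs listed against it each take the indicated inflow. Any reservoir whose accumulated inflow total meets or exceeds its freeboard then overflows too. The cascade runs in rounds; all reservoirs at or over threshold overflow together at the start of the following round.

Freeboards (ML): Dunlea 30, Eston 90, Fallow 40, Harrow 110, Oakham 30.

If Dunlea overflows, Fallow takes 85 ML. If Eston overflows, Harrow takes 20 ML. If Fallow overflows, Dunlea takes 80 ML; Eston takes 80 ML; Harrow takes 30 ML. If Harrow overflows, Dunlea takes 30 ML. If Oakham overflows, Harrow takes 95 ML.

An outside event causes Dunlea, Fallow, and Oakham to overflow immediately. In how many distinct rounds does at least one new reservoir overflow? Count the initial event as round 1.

Round 1 — Dunlea, Fallow, Oakham overflow (initial).
  Eston: +80 → 80 < 90
  Harrow: +30+95 → 125 ≥ 110
Round 2 — Harrow overflows.
No further overflows.

2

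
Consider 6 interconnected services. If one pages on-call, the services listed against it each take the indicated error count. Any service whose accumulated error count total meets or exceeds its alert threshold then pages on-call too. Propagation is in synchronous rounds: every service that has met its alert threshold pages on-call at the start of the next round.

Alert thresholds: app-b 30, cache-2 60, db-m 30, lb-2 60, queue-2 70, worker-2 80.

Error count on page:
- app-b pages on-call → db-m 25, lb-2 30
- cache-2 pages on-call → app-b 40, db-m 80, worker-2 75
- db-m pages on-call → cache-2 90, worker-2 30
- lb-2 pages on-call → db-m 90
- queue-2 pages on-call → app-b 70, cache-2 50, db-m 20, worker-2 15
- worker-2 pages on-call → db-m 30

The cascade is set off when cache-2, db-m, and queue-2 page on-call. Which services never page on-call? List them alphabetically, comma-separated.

lb-2

Round 1 — cache-2, db-m, queue-2 page on-call (initial).
  app-b: +40+70 → 110 ≥ 30
  worker-2: +75+30+15 → 120 ≥ 80
Round 2 — app-b, worker-2 page on-call.
  lb-2: +30 → 30 < 60
No further pages.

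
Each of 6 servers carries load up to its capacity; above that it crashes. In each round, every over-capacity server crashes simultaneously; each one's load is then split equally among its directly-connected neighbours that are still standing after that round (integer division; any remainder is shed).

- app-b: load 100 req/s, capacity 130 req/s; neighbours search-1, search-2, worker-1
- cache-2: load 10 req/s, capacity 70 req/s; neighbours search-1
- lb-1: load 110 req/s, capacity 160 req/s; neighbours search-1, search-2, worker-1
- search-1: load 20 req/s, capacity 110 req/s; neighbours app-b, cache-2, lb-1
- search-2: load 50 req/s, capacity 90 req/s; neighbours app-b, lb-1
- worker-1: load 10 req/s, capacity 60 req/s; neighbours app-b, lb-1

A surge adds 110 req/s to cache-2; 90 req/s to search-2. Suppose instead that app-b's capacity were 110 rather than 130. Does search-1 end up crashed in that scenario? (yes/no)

With app-b's capacity at 110:
Round 1 — cache-2 at 120 > 70; search-2 at 140 > 90. cache-2, search-2 crash.
  cache-2 sheds 120 req/s to search-1: 120 each.
    search-1: 20+120 = 140 > 110
  search-2 sheds 140 req/s to app-b, lb-1: 70 each.
    app-b: 100+70 = 170 > 110
    lb-1: 110+70 = 180 > 160
Round 2 — app-b, lb-1, search-1 crash.
  app-b sheds 170 req/s to worker-1: 170 each.
    worker-1: 10+170 = 180 > 60
  lb-1 sheds 180 req/s to worker-1: 180 each.
    worker-1: 180+180 = 360 > 60
  search-1 sheds 140 req/s: no online neighbours, lost.
Round 3 — worker-1 crashes.
  worker-1 sheds 360 req/s: no online neighbours, lost.
No further crashes.

yes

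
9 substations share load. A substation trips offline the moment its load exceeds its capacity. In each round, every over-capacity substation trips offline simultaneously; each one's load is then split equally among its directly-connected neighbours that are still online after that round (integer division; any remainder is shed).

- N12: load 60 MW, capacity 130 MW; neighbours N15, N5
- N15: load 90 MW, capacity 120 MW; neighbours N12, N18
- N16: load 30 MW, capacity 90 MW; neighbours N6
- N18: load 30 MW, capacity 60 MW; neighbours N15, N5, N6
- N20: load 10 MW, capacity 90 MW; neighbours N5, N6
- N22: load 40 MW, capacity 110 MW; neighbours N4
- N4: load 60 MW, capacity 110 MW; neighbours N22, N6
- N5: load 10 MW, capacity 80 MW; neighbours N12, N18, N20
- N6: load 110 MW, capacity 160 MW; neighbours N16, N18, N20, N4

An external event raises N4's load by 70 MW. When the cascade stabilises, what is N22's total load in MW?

105

Round 1 — N4 at 130 > 110. N4 trips offline.
  N4 sheds 130 MW to N22, N6: 65 each.
    N22: 40+65 = 105 ≤ 110
    N6: 110+65 = 175 > 160
Round 2 — N6 trips offline.
  N6 sheds 175 MW to N16, N18, N20: 58 each (1 lost).
    N16: 30+58 = 88 ≤ 90
    N18: 30+58 = 88 > 60
    N20: 10+58 = 68 ≤ 90
Round 3 — N18 trips offline.
  N18 sheds 88 MW to N15, N5: 44 each.
    N15: 90+44 = 134 > 120
    N5: 10+44 = 54 ≤ 80
Round 4 — N15 trips offline.
  N15 sheds 134 MW to N12: 134 each.
    N12: 60+134 = 194 > 130
Round 5 — N12 trips offline.
  N12 sheds 194 MW to N5: 194 each.
    N5: 54+194 = 248 > 80
Round 6 — N5 trips offline.
  N5 sheds 248 MW to N20: 248 each.
    N20: 68+248 = 316 > 90
Round 7 — N20 trips offline.
  N20 sheds 316 MW: no online neighbours, lost.
No further trips.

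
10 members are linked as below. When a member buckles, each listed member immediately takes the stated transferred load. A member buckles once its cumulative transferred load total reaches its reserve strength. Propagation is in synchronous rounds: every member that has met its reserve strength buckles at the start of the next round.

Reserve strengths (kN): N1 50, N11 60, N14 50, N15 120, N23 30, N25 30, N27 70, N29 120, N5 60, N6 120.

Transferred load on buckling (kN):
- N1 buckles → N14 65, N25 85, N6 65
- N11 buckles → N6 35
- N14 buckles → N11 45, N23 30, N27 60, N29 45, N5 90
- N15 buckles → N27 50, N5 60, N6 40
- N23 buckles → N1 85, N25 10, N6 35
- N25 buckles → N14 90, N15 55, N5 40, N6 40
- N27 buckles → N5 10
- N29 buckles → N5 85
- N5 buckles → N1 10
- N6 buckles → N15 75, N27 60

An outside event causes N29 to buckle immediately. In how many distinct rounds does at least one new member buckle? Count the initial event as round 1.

2

Round 1 — N29 buckles (initial).
  N5: +85 → 85 ≥ 60
Round 2 — N5 buckles.
  N1: +10 → 10 < 50
No further bucklings.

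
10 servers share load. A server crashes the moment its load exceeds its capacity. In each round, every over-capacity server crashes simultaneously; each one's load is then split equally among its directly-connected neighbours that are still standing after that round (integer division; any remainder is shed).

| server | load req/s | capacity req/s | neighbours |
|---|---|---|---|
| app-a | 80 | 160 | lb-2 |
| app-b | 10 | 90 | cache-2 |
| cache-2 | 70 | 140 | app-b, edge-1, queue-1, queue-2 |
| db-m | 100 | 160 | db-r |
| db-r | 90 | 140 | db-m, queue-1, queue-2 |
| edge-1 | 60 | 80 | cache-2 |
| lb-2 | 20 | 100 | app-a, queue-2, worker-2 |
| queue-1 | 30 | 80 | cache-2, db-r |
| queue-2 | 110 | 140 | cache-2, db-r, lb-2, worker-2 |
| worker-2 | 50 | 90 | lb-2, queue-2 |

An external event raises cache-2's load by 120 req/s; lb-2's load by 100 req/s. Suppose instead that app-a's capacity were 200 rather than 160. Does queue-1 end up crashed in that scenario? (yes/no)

With app-a's capacity at 200:
Round 1 — cache-2 at 190 > 140; lb-2 at 120 > 100. cache-2, lb-2 crash.
  cache-2 sheds 190 req/s to app-b, edge-1, queue-1, queue-2: 47 each (2 lost).
    app-b: 10+47 = 57 ≤ 90
    edge-1: 60+47 = 107 > 80
    queue-1: 30+47 = 77 ≤ 80
    queue-2: 110+47 = 157 > 140
  lb-2 sheds 120 req/s to app-a, queue-2, worker-2: 40 each.
    app-a: 80+40 = 120 ≤ 200
    queue-2: 157+40 = 197 > 140
    worker-2: 50+40 = 90 ≤ 90
Round 2 — edge-1, queue-2 crash.
  edge-1 sheds 107 req/s: no online neighbours, lost.
  queue-2 sheds 197 req/s to db-r, worker-2: 98 each (1 lost).
    db-r: 90+98 = 188 > 140
    worker-2: 90+98 = 188 > 90
Round 3 — db-r, worker-2 crash.
  db-r sheds 188 req/s to db-m, queue-1: 94 each.
    db-m: 100+94 = 194 > 160
    queue-1: 77+94 = 171 > 80
  worker-2 sheds 188 req/s: no online neighbours, lost.
Round 4 — db-m, queue-1 crash.
  db-m sheds 194 req/s: no online neighbours, lost.
  queue-1 sheds 171 req/s: no online neighbours, lost.
No further crashes.

yes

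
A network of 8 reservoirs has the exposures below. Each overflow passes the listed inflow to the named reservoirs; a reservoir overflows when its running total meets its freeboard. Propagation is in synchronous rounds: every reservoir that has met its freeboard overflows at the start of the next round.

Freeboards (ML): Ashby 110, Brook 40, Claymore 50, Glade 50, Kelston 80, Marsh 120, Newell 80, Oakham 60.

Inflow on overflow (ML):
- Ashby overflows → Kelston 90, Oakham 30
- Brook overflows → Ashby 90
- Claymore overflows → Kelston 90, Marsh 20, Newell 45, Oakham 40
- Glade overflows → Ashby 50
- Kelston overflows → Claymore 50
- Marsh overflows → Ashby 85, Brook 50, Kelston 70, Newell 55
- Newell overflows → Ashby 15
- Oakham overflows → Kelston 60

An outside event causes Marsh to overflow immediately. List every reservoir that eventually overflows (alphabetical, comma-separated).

Round 1 — Marsh overflows (initial).
  Ashby: +85 → 85 < 110
  Brook: +50 → 50 ≥ 40
  Kelston: +70 → 70 < 80
  Newell: +55 → 55 < 80
Round 2 — Brook overflows.
  Ashby: +90 → 175 ≥ 110
Round 3 — Ashby overflows.
  Kelston: +90 → 160 ≥ 80
  Oakham: +30 → 30 < 60
Round 4 — Kelston overflows.
  Claymore: +50 → 50 ≥ 50
Round 5 — Claymore overflows.
  Newell: +45 → 100 ≥ 80
  Oakham: +40 → 70 ≥ 60
Round 6 — Newell, Oakham overflow.
No further overflows.

Ashby, Brook, Claymore, Kelston, Marsh, Newell, Oakham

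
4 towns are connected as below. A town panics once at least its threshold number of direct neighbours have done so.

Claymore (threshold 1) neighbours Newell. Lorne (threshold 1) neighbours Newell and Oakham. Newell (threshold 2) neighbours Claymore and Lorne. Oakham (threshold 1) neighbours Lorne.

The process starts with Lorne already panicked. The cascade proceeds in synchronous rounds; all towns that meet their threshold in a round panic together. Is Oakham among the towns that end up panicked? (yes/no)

yes

Round 1 — Lorne panics (initial).
Round 2 — checking thresholds:
  Newell: 1 of 2 neighbours < 2, not yet.
  Oakham: 1 of 1 neighbours ≥ 1, panics.
Round 3 — no new panics; cascade stops.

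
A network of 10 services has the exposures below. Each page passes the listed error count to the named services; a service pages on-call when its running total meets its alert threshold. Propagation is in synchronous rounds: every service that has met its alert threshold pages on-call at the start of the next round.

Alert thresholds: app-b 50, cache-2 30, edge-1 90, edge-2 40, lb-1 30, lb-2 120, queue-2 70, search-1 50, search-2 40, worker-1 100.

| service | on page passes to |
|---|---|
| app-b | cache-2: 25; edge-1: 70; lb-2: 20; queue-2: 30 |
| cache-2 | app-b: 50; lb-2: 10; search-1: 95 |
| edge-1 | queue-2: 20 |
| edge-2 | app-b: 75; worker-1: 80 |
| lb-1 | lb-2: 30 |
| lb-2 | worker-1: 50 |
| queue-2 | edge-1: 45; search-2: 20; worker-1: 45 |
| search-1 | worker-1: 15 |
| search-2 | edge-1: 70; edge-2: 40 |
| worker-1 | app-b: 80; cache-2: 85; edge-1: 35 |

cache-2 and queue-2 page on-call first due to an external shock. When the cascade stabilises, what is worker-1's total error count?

60

Round 1 — cache-2, queue-2 page on-call (initial).
  app-b: +50 → 50 ≥ 50
  edge-1: +45 → 45 < 90
  lb-2: +10 → 10 < 120
  search-1: +95 → 95 ≥ 50
  search-2: +20 → 20 < 40
  worker-1: +45 → 45 < 100
Round 2 — app-b, search-1 page on-call.
  edge-1: +70 → 115 ≥ 90
  lb-2: +20 → 30 < 120
  worker-1: +15 → 60 < 100
Round 3 — edge-1 pages on-call.
No further pages.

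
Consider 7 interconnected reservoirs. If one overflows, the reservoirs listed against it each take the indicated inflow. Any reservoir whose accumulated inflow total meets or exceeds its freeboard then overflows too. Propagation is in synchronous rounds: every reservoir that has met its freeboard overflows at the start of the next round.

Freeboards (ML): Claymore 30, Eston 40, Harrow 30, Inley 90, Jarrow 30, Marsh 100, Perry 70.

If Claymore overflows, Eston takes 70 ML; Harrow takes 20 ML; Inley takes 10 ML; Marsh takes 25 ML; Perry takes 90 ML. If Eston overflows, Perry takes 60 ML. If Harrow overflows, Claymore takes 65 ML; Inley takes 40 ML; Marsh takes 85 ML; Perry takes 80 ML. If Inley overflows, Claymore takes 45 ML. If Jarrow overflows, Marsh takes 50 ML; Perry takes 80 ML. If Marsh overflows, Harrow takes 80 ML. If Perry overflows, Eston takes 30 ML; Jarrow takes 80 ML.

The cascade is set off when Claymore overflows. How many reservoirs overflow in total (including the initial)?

Round 1 — Claymore overflows (initial).
  Eston: +70 → 70 ≥ 40
  Harrow: +20 → 20 < 30
  Inley: +10 → 10 < 90
  Marsh: +25 → 25 < 100
  Perry: +90 → 90 ≥ 70
Round 2 — Eston, Perry overflow.
  Jarrow: +80 → 80 ≥ 30
Round 3 — Jarrow overflows.
  Marsh: +50 → 75 < 100
No further overflows.

4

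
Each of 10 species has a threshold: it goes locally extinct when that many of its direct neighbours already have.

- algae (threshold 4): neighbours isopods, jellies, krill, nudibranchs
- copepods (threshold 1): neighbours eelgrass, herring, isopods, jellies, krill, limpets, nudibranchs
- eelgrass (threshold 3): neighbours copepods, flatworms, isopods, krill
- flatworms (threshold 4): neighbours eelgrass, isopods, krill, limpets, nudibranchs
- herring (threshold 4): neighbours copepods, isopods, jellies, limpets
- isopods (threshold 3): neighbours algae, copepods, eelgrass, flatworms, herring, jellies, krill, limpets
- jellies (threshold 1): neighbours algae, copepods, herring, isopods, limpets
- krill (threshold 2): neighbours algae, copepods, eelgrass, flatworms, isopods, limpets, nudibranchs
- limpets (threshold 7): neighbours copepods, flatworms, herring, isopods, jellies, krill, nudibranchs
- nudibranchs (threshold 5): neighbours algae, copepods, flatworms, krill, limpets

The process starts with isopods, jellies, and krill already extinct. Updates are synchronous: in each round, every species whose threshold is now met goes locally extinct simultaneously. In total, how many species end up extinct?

5

Round 1 — isopods, jellies, krill go locally extinct (initial).
Round 2 — checking thresholds:
  algae: 3 of 4 neighbours < 4, holds.
  copepods: 3 of 7 neighbours ≥ 1, goes locally extinct.
  eelgrass: 2 of 4 neighbours < 3, holds.
  flatworms: 2 of 5 neighbours < 4, holds.
  herring: 2 of 4 neighbours < 4, holds.
  limpets: 3 of 7 neighbours < 7, holds.
  nudibranchs: 1 of 5 neighbours < 5, holds.
Round 3 — checking thresholds:
  algae: 3 of 4 neighbours < 4, holds.
  eelgrass: 3 of 4 neighbours ≥ 3, goes locally extinct.
  flatworms: 2 of 5 neighbours < 4, holds.
  herring: 3 of 4 neighbours < 4, holds.
  limpets: 4 of 7 neighbours < 7, holds.
  nudibranchs: 2 of 5 neighbours < 5, holds.
Round 4 — no new extinctions; cascade stops.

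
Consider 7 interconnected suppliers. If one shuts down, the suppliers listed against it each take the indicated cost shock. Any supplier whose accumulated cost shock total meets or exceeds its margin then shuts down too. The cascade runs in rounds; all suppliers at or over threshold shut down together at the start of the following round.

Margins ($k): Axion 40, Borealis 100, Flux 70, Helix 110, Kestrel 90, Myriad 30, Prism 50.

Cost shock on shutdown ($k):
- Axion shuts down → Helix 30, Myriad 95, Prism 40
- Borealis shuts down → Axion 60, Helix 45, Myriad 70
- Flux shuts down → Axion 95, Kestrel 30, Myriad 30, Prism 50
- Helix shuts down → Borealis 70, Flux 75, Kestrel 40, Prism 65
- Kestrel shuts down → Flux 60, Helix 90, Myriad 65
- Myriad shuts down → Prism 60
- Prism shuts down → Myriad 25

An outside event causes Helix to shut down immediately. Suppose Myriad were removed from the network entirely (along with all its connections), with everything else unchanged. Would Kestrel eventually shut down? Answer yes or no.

no

With Myriad removed:
Round 1 — Helix shuts down (initial).
  Borealis: +70 → 70 < 100
  Flux: +75 → 75 ≥ 70
  Kestrel: +40 → 40 < 90
  Prism: +65 → 65 ≥ 50
Round 2 — Flux, Prism shut down.
  Axion: +95 → 95 ≥ 40
  Kestrel: +30 → 70 < 90
Round 3 — Axion shuts down.
No further shutdowns.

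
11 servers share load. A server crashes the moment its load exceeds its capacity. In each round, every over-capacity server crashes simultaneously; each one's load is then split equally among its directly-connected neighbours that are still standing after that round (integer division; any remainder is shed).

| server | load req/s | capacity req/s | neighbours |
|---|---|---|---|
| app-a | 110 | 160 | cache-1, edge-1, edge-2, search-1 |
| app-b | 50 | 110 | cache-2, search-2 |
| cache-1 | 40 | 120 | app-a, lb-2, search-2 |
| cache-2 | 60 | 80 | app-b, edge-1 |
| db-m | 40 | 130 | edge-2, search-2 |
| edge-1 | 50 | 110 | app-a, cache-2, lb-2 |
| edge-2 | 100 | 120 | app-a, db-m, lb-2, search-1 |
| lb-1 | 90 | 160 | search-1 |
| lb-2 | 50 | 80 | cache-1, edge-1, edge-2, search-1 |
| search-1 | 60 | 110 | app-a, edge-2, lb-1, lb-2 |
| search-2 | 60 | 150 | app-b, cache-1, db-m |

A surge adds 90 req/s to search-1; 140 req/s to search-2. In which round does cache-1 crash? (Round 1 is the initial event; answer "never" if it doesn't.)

Round 1 — search-1 at 150 > 110; search-2 at 200 > 150. search-1, search-2 crash.
  search-1 sheds 150 req/s to app-a, edge-2, lb-1, lb-2: 37 each (2 lost).
    app-a: 110+37 = 147 ≤ 160
    edge-2: 100+37 = 137 > 120
    lb-1: 90+37 = 127 ≤ 160
    lb-2: 50+37 = 87 > 80
  search-2 sheds 200 req/s to app-b, cache-1, db-m: 66 each (2 lost).
    app-b: 50+66 = 116 > 110
    cache-1: 40+66 = 106 ≤ 120
    db-m: 40+66 = 106 ≤ 130
Round 2 — app-b, edge-2, lb-2 crash.
  app-b sheds 116 req/s to cache-2: 116 each.
    cache-2: 60+116 = 176 > 80
  edge-2 sheds 137 req/s to app-a, db-m: 68 each (1 lost).
    app-a: 147+68 = 215 > 160
    db-m: 106+68 = 174 > 130
  lb-2 sheds 87 req/s to cache-1, edge-1: 43 each (1 lost).
    cache-1: 106+43 = 149 > 120
    edge-1: 50+43 = 93 ≤ 110
Round 3 — app-a, cache-1, cache-2, db-m crash.
  app-a sheds 215 req/s to edge-1: 215 each.
    edge-1: 93+215 = 308 > 110
  cache-1 sheds 149 req/s: no online neighbours, lost.
  cache-2 sheds 176 req/s to edge-1: 176 each.
    edge-1: 308+176 = 484 > 110
  db-m sheds 174 req/s: no online neighbours, lost.
Round 4 — edge-1 crashes.
  edge-1 sheds 484 req/s: no online neighbours, lost.
No further crashes.

3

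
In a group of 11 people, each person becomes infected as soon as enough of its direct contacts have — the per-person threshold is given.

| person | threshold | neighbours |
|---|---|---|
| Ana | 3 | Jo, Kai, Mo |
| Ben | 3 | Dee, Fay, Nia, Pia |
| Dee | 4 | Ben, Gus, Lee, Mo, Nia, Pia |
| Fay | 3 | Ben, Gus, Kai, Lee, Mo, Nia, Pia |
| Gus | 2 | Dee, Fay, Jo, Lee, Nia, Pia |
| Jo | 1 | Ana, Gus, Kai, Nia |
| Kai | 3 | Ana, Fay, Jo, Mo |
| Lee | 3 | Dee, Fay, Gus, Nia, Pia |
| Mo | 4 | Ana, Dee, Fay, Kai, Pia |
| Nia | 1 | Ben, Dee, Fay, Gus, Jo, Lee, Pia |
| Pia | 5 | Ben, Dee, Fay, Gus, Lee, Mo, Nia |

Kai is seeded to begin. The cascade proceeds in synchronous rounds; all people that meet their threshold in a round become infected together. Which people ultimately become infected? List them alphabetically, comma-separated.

Round 1 — Kai becomes infected (initial).
Round 2 — checking thresholds:
  Ana: 1 of 3 neighbours < 3, holds.
  Fay: 1 of 7 neighbours < 3, holds.
  Jo: 1 of 4 neighbours ≥ 1, becomes infected.
  Mo: 1 of 5 neighbours < 4, holds.
Round 3 — checking thresholds:
  Ana: 2 of 3 neighbours < 3, holds.
  Fay: 1 of 7 neighbours < 3, holds.
  Gus: 1 of 6 neighbours < 2, holds.
  Mo: 1 of 5 neighbours < 4, holds.
  Nia: 1 of 7 neighbours ≥ 1, becomes infected.
Round 4 — checking thresholds:
  Ana: 2 of 3 neighbours < 3, holds.
  Ben: 1 of 4 neighbours < 3, holds.
  Dee: 1 of 6 neighbours < 4, holds.
  Fay: 2 of 7 neighbours < 3, holds.
  Gus: 2 of 6 neighbours ≥ 2, becomes infected.
  Lee: 1 of 5 neighbours < 3, holds.
  Mo: 1 of 5 neighbours < 4, holds.
  Pia: 1 of 7 neighbours < 5, holds.
Round 5 — checking thresholds:
  Ana: 2 of 3 neighbours < 3, holds.
  Ben: 1 of 4 neighbours < 3, holds.
  Dee: 2 of 6 neighbours < 4, holds.
  Fay: 3 of 7 neighbours ≥ 3, becomes infected.
  Lee: 2 of 5 neighbours < 3, holds.
  Mo: 1 of 5 neighbours < 4, holds.
  Pia: 2 of 7 neighbours < 5, holds.
Round 6 — checking thresholds:
  Ana: 2 of 3 neighbours < 3, holds.
  Ben: 2 of 4 neighbours < 3, holds.
  Dee: 2 of 6 neighbours < 4, holds.
  Lee: 3 of 5 neighbours ≥ 3, becomes infected.
  Mo: 2 of 5 neighbours < 4, holds.
  Pia: 3 of 7 neighbours < 5, holds.
Round 7 — no new infections; cascade stops.

Fay, Gus, Jo, Kai, Lee, Nia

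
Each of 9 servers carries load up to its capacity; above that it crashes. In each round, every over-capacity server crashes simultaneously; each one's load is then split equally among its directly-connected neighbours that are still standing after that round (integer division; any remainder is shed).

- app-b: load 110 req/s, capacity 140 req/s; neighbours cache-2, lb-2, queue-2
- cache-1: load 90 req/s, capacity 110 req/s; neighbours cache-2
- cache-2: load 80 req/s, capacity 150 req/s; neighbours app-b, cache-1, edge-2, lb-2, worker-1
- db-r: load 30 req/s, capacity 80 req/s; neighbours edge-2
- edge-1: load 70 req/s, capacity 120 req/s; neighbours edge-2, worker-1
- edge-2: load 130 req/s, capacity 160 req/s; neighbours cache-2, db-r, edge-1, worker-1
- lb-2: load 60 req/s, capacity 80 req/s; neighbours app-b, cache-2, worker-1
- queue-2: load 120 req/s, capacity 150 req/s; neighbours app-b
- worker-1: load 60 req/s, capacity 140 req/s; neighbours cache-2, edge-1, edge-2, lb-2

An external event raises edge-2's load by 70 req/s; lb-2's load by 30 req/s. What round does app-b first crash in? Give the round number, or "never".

Round 1 — edge-2 at 200 > 160; lb-2 at 90 > 80. edge-2, lb-2 crash.
  edge-2 sheds 200 req/s to cache-2, db-r, edge-1, worker-1: 50 each.
    cache-2: 80+50 = 130 ≤ 150
    db-r: 30+50 = 80 ≤ 80
    edge-1: 70+50 = 120 ≤ 120
    worker-1: 60+50 = 110 ≤ 140
  lb-2 sheds 90 req/s to app-b, cache-2, worker-1: 30 each.
    app-b: 110+30 = 140 ≤ 140
    cache-2: 130+30 = 160 > 150
    worker-1: 110+30 = 140 ≤ 140
Round 2 — cache-2 crashes.
  cache-2 sheds 160 req/s to app-b, cache-1, worker-1: 53 each (1 lost).
    app-b: 140+53 = 193 > 140
    cache-1: 90+53 = 143 > 110
    worker-1: 140+53 = 193 > 140
Round 3 — app-b, cache-1, worker-1 crash.
  app-b sheds 193 req/s to queue-2: 193 each.
    queue-2: 120+193 = 313 > 150
  cache-1 sheds 143 req/s: no online neighbours, lost.
  worker-1 sheds 193 req/s to edge-1: 193 each.
    edge-1: 120+193 = 313 > 120
Round 4 — edge-1, queue-2 crash.
  edge-1 sheds 313 req/s: no online neighbours, lost.
  queue-2 sheds 313 req/s: no online neighbours, lost.
No further crashes.

3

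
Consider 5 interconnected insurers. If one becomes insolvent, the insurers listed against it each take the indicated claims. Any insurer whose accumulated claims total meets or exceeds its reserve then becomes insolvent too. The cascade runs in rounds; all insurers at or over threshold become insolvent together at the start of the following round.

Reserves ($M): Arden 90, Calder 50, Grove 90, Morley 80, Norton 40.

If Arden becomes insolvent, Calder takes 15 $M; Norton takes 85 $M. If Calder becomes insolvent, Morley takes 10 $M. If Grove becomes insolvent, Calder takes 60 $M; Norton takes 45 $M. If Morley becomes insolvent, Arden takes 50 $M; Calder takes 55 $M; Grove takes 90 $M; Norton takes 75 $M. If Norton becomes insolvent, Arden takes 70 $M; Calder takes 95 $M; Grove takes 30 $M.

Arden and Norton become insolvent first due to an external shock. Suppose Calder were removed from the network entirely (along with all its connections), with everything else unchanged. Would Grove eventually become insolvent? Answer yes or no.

With Calder removed:
Round 1 — Arden, Norton become insolvent (initial).
  Grove: +30 → 30 < 90
No further insolvencies.

no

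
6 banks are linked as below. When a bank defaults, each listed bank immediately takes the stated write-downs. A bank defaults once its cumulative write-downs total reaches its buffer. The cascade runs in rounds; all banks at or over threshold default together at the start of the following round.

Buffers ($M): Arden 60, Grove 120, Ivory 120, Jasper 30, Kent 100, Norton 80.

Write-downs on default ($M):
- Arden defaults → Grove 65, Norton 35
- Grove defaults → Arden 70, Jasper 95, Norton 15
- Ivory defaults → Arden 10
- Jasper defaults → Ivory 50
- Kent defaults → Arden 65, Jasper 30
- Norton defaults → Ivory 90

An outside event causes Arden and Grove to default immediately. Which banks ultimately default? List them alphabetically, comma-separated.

Round 1 — Arden, Grove default (initial).
  Jasper: +95 → 95 ≥ 30
  Norton: +35+15 → 50 < 80
Round 2 — Jasper defaults.
  Ivory: +50 → 50 < 120
No further defaults.

Arden, Grove, Jasper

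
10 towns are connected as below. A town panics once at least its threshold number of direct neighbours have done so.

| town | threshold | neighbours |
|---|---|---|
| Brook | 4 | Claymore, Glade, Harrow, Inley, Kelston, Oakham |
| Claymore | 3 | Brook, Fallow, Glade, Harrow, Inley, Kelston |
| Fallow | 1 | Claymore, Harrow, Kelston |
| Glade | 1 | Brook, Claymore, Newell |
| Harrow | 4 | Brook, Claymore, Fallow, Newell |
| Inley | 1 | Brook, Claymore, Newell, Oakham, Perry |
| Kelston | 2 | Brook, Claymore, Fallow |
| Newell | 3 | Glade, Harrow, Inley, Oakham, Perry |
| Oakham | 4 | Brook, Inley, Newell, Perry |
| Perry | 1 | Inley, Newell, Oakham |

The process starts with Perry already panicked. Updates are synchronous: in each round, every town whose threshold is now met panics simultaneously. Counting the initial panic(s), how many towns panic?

Round 1 — Perry panics (initial).
Round 2 — checking thresholds:
  Inley: 1 of 5 neighbours ≥ 1, panics.
  Newell: 1 of 5 neighbours < 3, below threshold.
  Oakham: 1 of 4 neighbours < 4, below threshold.
Round 3 — no new panics; cascade stops.

2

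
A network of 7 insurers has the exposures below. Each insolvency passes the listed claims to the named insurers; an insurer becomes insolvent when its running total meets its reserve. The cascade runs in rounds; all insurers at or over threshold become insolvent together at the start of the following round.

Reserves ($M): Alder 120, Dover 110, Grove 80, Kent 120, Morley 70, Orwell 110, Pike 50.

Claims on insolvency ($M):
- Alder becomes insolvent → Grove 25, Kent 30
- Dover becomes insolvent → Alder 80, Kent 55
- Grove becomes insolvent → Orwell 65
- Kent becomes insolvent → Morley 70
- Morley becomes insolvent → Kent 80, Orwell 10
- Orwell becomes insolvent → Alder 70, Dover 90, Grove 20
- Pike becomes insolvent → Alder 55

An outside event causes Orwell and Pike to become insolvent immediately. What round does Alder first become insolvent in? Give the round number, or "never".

2

Round 1 — Orwell, Pike become insolvent (initial).
  Alder: +70+55 → 125 ≥ 120
  Dover: +90 → 90 < 110
  Grove: +20 → 20 < 80
Round 2 — Alder becomes insolvent.
  Grove: +25 → 45 < 80
  Kent: +30 → 30 < 120
No further insolvencies.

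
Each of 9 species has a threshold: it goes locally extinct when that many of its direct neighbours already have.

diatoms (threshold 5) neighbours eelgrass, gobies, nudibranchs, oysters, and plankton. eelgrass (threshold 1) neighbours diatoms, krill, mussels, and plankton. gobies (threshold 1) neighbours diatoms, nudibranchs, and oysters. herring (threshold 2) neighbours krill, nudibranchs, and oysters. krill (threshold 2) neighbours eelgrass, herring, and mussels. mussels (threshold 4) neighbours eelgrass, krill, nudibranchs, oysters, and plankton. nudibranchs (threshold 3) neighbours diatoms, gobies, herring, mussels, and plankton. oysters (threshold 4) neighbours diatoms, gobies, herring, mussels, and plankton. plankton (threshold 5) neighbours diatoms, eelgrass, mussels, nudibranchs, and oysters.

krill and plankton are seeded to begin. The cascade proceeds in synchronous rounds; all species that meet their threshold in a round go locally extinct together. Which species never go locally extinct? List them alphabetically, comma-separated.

Round 1 — krill, plankton go locally extinct (initial).
Round 2 — checking thresholds:
  diatoms: 1 of 5 neighbours < 5, below threshold.
  eelgrass: 2 of 4 neighbours ≥ 1, goes locally extinct.
  herring: 1 of 3 neighbours < 2, below threshold.
  mussels: 2 of 5 neighbours < 4, below threshold.
  nudibranchs: 1 of 5 neighbours < 3, below threshold.
  oysters: 1 of 5 neighbours < 4, below threshold.
Round 3 — no new extinctions; cascade stops.

diatoms, gobies, herring, mussels, nudibranchs, oysters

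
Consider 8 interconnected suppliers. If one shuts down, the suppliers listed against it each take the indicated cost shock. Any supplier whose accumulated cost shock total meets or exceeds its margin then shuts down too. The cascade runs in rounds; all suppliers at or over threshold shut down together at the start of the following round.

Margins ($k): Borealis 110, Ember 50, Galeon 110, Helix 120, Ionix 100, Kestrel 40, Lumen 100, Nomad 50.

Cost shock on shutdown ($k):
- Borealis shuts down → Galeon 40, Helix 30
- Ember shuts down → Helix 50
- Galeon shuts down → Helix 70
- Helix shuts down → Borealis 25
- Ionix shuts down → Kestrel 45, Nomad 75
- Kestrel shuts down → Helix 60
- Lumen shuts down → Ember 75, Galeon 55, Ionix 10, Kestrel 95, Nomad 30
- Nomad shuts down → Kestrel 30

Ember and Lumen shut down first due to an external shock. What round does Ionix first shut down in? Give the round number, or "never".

never

Round 1 — Ember, Lumen shut down (initial).
  Galeon: +55 → 55 < 110
  Helix: +50 → 50 < 120
  Ionix: +10 → 10 < 100
  Kestrel: +95 → 95 ≥ 40
  Nomad: +30 → 30 < 50
Round 2 — Kestrel shuts down.
  Helix: +60 → 110 < 120
No further shutdowns.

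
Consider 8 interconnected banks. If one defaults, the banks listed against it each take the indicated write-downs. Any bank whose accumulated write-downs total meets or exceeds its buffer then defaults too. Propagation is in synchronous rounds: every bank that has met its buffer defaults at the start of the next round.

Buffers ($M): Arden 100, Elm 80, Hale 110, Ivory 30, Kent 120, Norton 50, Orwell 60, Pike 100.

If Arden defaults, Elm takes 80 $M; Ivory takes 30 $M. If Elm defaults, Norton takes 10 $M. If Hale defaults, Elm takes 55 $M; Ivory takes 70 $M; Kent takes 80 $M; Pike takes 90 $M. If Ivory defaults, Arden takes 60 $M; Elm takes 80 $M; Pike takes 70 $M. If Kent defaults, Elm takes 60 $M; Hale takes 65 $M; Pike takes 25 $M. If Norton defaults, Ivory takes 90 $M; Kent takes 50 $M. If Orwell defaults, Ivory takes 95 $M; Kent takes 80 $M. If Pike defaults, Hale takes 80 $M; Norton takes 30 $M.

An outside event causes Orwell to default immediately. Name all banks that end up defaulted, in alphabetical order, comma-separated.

Elm, Ivory, Orwell

Round 1 — Orwell defaults (initial).
  Ivory: +95 → 95 ≥ 30
  Kent: +80 → 80 < 120
Round 2 — Ivory defaults.
  Arden: +60 → 60 < 100
  Elm: +80 → 80 ≥ 80
  Pike: +70 → 70 < 100
Round 3 — Elm defaults.
  Norton: +10 → 10 < 50
No further defaults.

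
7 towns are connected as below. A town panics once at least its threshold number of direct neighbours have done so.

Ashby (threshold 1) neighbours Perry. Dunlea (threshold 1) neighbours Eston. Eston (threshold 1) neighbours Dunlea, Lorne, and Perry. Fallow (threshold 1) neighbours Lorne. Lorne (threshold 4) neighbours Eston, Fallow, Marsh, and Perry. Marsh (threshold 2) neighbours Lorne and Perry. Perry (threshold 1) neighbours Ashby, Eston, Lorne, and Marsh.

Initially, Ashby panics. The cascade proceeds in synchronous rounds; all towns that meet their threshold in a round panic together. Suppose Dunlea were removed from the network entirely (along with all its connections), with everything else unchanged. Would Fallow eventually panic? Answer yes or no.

With Dunlea removed:
Round 1 — Ashby panics (initial).
Round 2 — checking thresholds:
  Perry: 1 of 4 neighbours ≥ 1, panics.
Round 3 — checking thresholds:
  Eston: 1 of 2 neighbours ≥ 1, panics.
  Lorne: 1 of 4 neighbours < 4, not yet.
  Marsh: 1 of 2 neighbours < 2, not yet.
Round 4 — no new panics; cascade stops.

no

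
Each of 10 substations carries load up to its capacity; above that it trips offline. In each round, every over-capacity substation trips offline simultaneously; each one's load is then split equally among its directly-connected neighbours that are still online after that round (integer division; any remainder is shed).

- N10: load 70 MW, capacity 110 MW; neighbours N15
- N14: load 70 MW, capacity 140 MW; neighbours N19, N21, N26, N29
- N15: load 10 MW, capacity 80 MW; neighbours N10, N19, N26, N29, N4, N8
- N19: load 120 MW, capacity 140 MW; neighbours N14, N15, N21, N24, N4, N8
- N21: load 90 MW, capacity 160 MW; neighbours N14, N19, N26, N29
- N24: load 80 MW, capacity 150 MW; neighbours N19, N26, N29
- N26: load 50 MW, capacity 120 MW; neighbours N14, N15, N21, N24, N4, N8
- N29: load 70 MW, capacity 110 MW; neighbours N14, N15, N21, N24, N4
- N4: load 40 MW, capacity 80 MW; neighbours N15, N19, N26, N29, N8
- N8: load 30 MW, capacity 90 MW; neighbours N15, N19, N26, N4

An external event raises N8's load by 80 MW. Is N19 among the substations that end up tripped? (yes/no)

Round 1 — N8 at 110 > 90. N8 trips offline.
  N8 sheds 110 MW to N15, N19, N26, N4: 27 each (2 lost).
    N15: 10+27 = 37 ≤ 80
    N19: 120+27 = 147 > 140
    N26: 50+27 = 77 ≤ 120
    N4: 40+27 = 67 ≤ 80
Round 2 — N19 trips offline.
  N19 sheds 147 MW to N14, N15, N21, N24, N4: 29 each (2 lost).
    N14: 70+29 = 99 ≤ 140
    N15: 37+29 = 66 ≤ 80
    N21: 90+29 = 119 ≤ 160
    N24: 80+29 = 109 ≤ 150
    N4: 67+29 = 96 > 80
Round 3 — N4 trips offline.
  N4 sheds 96 MW to N15, N26, N29: 32 each.
    N15: 66+32 = 98 > 80
    N26: 77+32 = 109 ≤ 120
    N29: 70+32 = 102 ≤ 110
Round 4 — N15 trips offline.
  N15 sheds 98 MW to N10, N26, N29: 32 each (2 lost).
    N10: 70+32 = 102 ≤ 110
    N26: 109+32 = 141 > 120
    N29: 102+32 = 134 > 110
Round 5 — N26, N29 trip offline.
  N26 sheds 141 MW to N14, N21, N24: 47 each.
    N14: 99+47 = 146 > 140
    N21: 119+47 = 166 > 160
    N24: 109+47 = 156 > 150
  N29 sheds 134 MW to N14, N21, N24: 44 each (2 lost).
    N14: 146+44 = 190 > 140
    N21: 166+44 = 210 > 160
    N24: 156+44 = 200 > 150
Round 6 — N14, N21, N24 trip offline.
  N14 sheds 190 MW: no online neighbours, lost.
  N21 sheds 210 MW: no online neighbours, lost.
  N24 sheds 200 MW: no online neighbours, lost.
No further trips.

yes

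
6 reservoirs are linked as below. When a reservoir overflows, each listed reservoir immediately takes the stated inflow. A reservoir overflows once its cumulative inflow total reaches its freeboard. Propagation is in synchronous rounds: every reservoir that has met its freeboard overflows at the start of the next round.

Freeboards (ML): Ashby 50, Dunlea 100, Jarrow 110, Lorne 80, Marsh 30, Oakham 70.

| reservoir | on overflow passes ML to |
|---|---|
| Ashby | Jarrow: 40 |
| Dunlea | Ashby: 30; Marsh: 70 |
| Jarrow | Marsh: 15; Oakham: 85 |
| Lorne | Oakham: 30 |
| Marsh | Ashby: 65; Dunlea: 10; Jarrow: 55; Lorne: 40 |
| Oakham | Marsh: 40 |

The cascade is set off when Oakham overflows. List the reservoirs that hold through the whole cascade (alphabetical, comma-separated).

Dunlea, Jarrow, Lorne

Round 1 — Oakham overflows (initial).
  Marsh: +40 → 40 ≥ 30
Round 2 — Marsh overflows.
  Ashby: +65 → 65 ≥ 50
  Dunlea: +10 → 10 < 100
  Jarrow: +55 → 55 < 110
  Lorne: +40 → 40 < 80
Round 3 — Ashby overflows.
  Jarrow: +40 → 95 < 110
No further overflows.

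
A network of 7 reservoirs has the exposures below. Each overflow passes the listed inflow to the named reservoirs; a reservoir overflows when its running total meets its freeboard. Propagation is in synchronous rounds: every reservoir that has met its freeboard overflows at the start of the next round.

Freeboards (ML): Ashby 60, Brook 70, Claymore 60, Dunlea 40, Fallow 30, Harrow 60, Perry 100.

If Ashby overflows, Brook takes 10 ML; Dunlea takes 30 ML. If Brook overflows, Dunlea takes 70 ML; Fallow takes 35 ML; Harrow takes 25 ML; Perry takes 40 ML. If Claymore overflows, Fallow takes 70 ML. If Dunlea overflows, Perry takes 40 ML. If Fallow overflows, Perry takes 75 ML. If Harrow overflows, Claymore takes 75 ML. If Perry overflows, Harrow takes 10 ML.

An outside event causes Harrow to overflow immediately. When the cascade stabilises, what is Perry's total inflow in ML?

Round 1 — Harrow overflows (initial).
  Claymore: +75 → 75 ≥ 60
Round 2 — Claymore overflows.
  Fallow: +70 → 70 ≥ 30
Round 3 — Fallow overflows.
  Perry: +75 → 75 < 100
No further overflows.

75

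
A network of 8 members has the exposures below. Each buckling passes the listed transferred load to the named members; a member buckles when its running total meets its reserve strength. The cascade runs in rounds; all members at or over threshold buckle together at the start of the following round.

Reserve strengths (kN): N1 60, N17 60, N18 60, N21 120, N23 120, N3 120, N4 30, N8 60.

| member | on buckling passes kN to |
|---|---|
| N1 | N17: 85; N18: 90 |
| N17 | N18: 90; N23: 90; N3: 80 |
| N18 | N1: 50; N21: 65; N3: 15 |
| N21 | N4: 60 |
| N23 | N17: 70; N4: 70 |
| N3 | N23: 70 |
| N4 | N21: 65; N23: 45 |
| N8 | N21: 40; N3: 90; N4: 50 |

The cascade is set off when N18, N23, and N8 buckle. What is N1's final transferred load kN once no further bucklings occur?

50

Round 1 — N18, N23, N8 buckle (initial).
  N1: +50 → 50 < 60
  N17: +70 → 70 ≥ 60
  N21: +65+40 → 105 < 120
  N3: +15+90 → 105 < 120
  N4: +70+50 → 120 ≥ 30
Round 2 — N17, N4 buckle.
  N21: +65 → 170 ≥ 120
  N3: +80 → 185 ≥ 120
Round 3 — N21, N3 buckle.
No further bucklings.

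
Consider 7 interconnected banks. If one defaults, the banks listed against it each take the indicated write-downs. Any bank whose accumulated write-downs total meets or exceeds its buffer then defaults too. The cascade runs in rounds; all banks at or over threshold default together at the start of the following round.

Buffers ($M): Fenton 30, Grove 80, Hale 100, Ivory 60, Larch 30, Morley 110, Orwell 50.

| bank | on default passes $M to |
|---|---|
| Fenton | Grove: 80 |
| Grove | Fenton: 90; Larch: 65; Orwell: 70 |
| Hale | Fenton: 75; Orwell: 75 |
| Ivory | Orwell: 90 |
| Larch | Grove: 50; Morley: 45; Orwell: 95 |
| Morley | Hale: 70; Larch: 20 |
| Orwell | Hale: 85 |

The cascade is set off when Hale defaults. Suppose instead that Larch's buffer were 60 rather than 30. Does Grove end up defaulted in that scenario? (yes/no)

yes

With Larch's buffer at 60:
Round 1 — Hale defaults (initial).
  Fenton: +75 → 75 ≥ 30
  Orwell: +75 → 75 ≥ 50
Round 2 — Fenton, Orwell default.
  Grove: +80 → 80 ≥ 80
Round 3 — Grove defaults.
  Larch: +65 → 65 ≥ 60
Round 4 — Larch defaults.
  Morley: +45 → 45 < 110
No further defaults.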